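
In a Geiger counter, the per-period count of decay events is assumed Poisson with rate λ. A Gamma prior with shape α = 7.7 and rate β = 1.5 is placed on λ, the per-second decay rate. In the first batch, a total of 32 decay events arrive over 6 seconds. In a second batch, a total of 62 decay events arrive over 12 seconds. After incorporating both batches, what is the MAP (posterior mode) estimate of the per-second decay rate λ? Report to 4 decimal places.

5.1641

With a Gamma(shape α, rate β) prior, the Poisson likelihood is conjugate: the posterior is Gamma(α + ΣXᵢ, β + n).
After batch 1: Gamma(α+S, β+n) = Gamma(7.7+32, 1.5+6) = Gamma(39.7, 7.5).
After batch 2: Gamma(α+S, β+n) = Gamma(39.7+62, 7.5+12) = Gamma(101.7, 19.5).
Mode of Gamma(α,β) for α≥1 is (α−1)/β = 100.7/19.5 = 5.1641.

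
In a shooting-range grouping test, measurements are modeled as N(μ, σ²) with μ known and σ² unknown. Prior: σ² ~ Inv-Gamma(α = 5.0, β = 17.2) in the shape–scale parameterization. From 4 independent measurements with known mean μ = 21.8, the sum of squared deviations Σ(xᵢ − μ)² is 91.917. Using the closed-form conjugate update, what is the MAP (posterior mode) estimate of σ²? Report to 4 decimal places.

With known mean μ and an Inverse-Gamma(α, β) prior on σ², the Normal likelihood is conjugate: posterior is Inv-Gamma(α + n/2, β + Σ(xᵢ−μ)²/2).
Posterior: Inv-Gamma(5.0 + 4/2, 17.2 + 91.917/2) = Inv-Gamma(7.00, 63.1585).
Mode = β/(α+1) = 63.1585/8.00 = 7.8948.

7.8948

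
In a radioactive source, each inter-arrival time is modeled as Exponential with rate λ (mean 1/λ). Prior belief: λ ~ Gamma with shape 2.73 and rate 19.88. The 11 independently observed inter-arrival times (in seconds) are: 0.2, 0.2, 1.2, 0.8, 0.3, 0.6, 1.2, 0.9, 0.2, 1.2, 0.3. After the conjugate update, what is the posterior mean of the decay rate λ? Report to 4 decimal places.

With a Gamma(shape α, rate β) prior on the exponential rate λ, the posterior after n observations with total T = Σxᵢ is Gamma(α+n, β+T).
Sum of observations T = 7.1 seconds; n = 11.
Posterior: Gamma(2.73+11, 19.88+7.1) = Gamma(13.73, 26.98).
Posterior mean of λ = α/β = 13.73/26.98 = 0.5089.

0.5089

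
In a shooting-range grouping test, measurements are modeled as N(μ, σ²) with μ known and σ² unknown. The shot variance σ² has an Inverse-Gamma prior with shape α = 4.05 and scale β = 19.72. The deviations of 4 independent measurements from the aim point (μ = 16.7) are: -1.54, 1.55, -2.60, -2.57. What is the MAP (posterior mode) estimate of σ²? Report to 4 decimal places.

4.0836

With known mean μ and an Inverse-Gamma(α, β) prior on σ², the Normal likelihood is conjugate: posterior is Inv-Gamma(α + n/2, β + Σ(xᵢ−μ)²/2).
Σ(xᵢ−μ)² = (-1.54)² + (1.55)² + (-2.60)² + (-2.57)² = 18.1390.
Posterior: Inv-Gamma(4.05 + 4/2, 19.72 + 18.1390/2) = Inv-Gamma(6.05, 28.78950).
Mode = β/(α+1) = 28.78950/7.05 = 4.0836.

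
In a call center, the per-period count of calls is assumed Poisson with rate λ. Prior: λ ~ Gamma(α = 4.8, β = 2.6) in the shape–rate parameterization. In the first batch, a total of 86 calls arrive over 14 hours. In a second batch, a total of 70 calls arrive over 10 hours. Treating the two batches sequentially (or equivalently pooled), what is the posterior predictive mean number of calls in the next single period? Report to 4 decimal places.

With a Gamma(shape α, rate β) prior, the Poisson likelihood is conjugate: the posterior is Gamma(α + ΣXᵢ, β + n).
After batch 1: Gamma(α+S, β+n) = Gamma(4.8+86, 2.6+14) = Gamma(90.8, 16.6).
After batch 2: Gamma(α+S, β+n) = Gamma(90.8+70, 16.6+10) = Gamma(160.8, 26.6).
The predictive distribution for one future period is NegBinom with mean α/β = 6.0451.

6.0451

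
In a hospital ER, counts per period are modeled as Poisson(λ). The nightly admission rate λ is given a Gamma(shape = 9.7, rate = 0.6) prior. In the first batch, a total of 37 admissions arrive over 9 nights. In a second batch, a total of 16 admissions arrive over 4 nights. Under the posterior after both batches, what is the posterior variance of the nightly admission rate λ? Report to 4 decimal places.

With a Gamma(shape α, rate β) prior, the Poisson likelihood is conjugate: the posterior is Gamma(α + ΣXᵢ, β + n).
After batch 1: Gamma(α+S, β+n) = Gamma(9.7+37, 0.6+9) = Gamma(46.7, 9.6).
After batch 2: Gamma(α+S, β+n) = Gamma(46.7+16, 9.6+4) = Gamma(62.7, 13.6).
Var = α/β² = 62.7/13.6² = 0.3390.

0.3390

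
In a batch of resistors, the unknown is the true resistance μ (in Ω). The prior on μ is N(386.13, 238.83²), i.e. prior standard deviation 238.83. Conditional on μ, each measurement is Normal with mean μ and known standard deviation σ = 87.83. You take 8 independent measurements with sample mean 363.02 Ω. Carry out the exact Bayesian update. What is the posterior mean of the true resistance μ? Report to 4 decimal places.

For Normal data with known variance σ², a Normal(μ₀, σ₀²) prior on μ is conjugate. Posterior precision = 1/σ₀² + n/σ²; posterior mean is the precision-weighted average of μ₀ and x̄.
n·x̄ = 8·363.02 = 2904.16.
σ₀² = 238.83² = 57039.7689, σ² = 87.83² = 7714.1089; σ² + n·σ₀² = 7714.1089 + 8·57039.7689 = 464032.2601.
Posterior mean = (μ₀/σ₀² + n·x̄/σ²)/(1/σ₀² + n/σ²) = (σ²·μ₀ + σ₀²·n·x̄)/(σ² + n·σ₀²) = (7714.1089·386.13 + 57039.7689·2904.16)/464032.2601 = 168631264.118181/464032.2601 = 363.4042.

363.4042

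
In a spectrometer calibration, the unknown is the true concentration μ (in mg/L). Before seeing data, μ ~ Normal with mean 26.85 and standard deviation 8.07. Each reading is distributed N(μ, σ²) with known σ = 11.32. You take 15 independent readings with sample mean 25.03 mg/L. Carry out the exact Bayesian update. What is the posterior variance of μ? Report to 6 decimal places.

7.552164

For Normal data with known variance σ², a Normal(μ₀, σ₀²) prior on μ is conjugate. Posterior precision = 1/σ₀² + n/σ²; posterior mean is the precision-weighted average of μ₀ and x̄.
σ₀² = 8.07² = 65.1249, σ² = 11.32² = 128.1424; σ² + n·σ₀² = 128.1424 + 15·65.1249 = 1105.0159.
Posterior precision = 1/σ₀² + n/σ² = 1/65.1249 + 15/128.1424 = (σ² + n·σ₀²)/(σ₀²σ²) = 1105.0159/(65.1249·128.1424); posterior variance σₙ² = σ₀²σ²/(σ² + n·σ₀²) = 65.1249·128.1424/1105.0159 = 7.552164.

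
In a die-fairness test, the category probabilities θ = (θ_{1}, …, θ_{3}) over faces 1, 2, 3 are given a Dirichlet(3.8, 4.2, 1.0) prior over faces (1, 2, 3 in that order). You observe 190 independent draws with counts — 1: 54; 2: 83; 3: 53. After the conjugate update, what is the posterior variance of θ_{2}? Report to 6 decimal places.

0.001231

The Dirichlet prior is conjugate to the Multinomial likelihood: each posterior αⱼ = prior αⱼ + observed count nⱼ.
Posterior concentration: (57.8, 87.2, 54.0), total = 199.0.
Var[θ_j] = α_j(Σα−α_j)/((Σα)²(Σα+1)) = 87.2·111.8/(199.0²·200.0) = 0.001231.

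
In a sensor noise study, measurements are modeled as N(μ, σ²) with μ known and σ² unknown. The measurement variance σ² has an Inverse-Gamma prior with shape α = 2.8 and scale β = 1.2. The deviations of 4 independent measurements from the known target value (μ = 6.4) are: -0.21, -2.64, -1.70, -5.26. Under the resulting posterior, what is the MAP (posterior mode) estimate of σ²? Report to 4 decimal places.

3.4458

With known mean μ and an Inverse-Gamma(α, β) prior on σ², the Normal likelihood is conjugate: posterior is Inv-Gamma(α + n/2, β + Σ(xᵢ−μ)²/2).
Σ(xᵢ−μ)² = (-0.21)² + (-2.64)² + (-1.70)² + (-5.26)² = 37.5713.
Posterior: Inv-Gamma(2.8 + 4/2, 1.2 + 37.5713/2) = Inv-Gamma(4.80, 19.98565).
Mode = β/(α+1) = 19.98565/5.80 = 3.4458.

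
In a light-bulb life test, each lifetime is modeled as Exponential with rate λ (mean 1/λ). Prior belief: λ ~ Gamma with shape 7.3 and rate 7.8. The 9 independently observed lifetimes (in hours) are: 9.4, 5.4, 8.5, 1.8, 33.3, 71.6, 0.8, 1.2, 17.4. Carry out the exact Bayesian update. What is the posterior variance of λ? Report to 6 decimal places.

With a Gamma(shape α, rate β) prior on the exponential rate λ, the posterior after n observations with total T = Σxᵢ is Gamma(α+n, β+T).
Sum of observations T = 149.4 hours; n = 9.
Posterior: Gamma(7.3+9, 7.8+149.4) = Gamma(16.3, 157.2).
Var = α/β² = 0.000660.

0.000660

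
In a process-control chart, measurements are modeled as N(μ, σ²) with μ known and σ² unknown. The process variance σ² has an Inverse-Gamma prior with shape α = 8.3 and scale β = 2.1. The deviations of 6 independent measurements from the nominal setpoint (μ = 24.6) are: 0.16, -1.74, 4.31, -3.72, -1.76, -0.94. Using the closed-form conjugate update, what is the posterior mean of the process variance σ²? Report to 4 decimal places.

2.1189

With known mean μ and an Inverse-Gamma(α, β) prior on σ², the Normal likelihood is conjugate: posterior is Inv-Gamma(α + n/2, β + Σ(xᵢ−μ)²/2).
Σ(xᵢ−μ)² = (0.16)² + (-1.74)² + (4.31)² + (-3.72)² + (-1.76)² + (-0.94)² = 39.4489.
Posterior: Inv-Gamma(8.3 + 6/2, 2.1 + 39.4489/2) = Inv-Gamma(11.30, 21.82445).
E[σ²|data] = β/(α−1) = 21.82445/10.30 = 2.1189.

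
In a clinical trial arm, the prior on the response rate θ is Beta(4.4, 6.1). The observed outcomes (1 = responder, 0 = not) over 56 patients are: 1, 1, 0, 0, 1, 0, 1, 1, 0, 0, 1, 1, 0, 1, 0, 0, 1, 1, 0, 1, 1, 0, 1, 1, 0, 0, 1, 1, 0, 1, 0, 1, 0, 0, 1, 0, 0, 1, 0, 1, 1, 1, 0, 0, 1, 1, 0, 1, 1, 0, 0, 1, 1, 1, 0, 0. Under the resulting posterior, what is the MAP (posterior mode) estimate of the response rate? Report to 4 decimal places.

0.5178

The Beta prior is conjugate to a Binomial/Bernoulli likelihood; the update adds successes to α and failures to β.
Posterior: Beta(α+k, β+n−k) = Beta(4.4+30, 6.1+26) = Beta(34.4, 32.1).
Mode of Beta(a,b) for a,b>1 is (a−1)/(a+b−2) = 33.4/64.5 = 0.5178.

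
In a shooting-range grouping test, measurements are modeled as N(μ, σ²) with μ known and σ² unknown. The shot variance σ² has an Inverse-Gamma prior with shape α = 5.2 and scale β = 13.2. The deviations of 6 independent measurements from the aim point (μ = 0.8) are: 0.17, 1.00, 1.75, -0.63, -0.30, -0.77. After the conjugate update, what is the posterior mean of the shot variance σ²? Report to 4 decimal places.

With known mean μ and an Inverse-Gamma(α, β) prior on σ², the Normal likelihood is conjugate: posterior is Inv-Gamma(α + n/2, β + Σ(xᵢ−μ)²/2).
Σ(xᵢ−μ)² = (0.17)² + (1.00)² + (1.75)² + (-0.63)² + (-0.30)² + (-0.77)² = 5.1712.
Posterior: Inv-Gamma(5.2 + 6/2, 13.2 + 5.1712/2) = Inv-Gamma(8.20, 15.78560).
E[σ²|data] = β/(α−1) = 15.78560/7.20 = 2.1924.

2.1924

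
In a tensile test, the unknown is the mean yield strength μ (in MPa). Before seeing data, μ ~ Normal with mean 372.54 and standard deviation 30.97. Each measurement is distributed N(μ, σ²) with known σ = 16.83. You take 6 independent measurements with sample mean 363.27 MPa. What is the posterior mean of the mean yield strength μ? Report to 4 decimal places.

For Normal data with known variance σ², a Normal(μ₀, σ₀²) prior on μ is conjugate. Posterior precision = 1/σ₀² + n/σ²; posterior mean is the precision-weighted average of μ₀ and x̄.
n·x̄ = 6·363.27 = 2179.62.
σ₀² = 30.97² = 959.1409, σ² = 16.83² = 283.2489; σ² + n·σ₀² = 283.2489 + 6·959.1409 = 6038.0943.
Posterior mean = (μ₀/σ₀² + n·x̄/σ²)/(1/σ₀² + n/σ²) = (σ²·μ₀ + σ₀²·n·x̄)/(σ² + n·σ₀²) = (283.2489·372.54 + 959.1409·2179.62)/6038.0943 = 2196084.233664/6038.0943 = 363.7049.

363.7049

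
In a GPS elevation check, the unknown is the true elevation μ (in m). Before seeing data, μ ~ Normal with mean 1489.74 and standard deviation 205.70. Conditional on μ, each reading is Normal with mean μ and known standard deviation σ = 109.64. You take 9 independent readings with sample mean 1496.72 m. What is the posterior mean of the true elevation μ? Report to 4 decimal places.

For Normal data with known variance σ², a Normal(μ₀, σ₀²) prior on μ is conjugate. Posterior precision = 1/σ₀² + n/σ²; posterior mean is the precision-weighted average of μ₀ and x̄.
n·x̄ = 9·1496.72 = 13470.48.
σ₀² = 205.70² = 42312.49, σ² = 109.64² = 12020.9296; σ² + n·σ₀² = 12020.9296 + 9·42312.49 = 392833.3396.
Posterior mean = (μ₀/σ₀² + n·x̄/σ²)/(1/σ₀² + n/σ²) = (σ²·μ₀ + σ₀²·n·x̄)/(σ² + n·σ₀²) = (12020.9296·1489.74 + 42312.49·13470.48)/392833.3396 = 587877609.957504/392833.3396 = 1496.5064.

1496.5064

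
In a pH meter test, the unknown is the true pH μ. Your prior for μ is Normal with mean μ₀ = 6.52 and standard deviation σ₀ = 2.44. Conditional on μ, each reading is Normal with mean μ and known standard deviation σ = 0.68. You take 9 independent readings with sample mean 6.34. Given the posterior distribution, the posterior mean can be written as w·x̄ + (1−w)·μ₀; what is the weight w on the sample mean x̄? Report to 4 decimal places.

For Normal data with known variance σ², a Normal(μ₀, σ₀²) prior on μ is conjugate. Posterior precision = 1/σ₀² + n/σ²; posterior mean is the precision-weighted average of μ₀ and x̄.
σ₀² = 2.44² = 5.9536, σ² = 0.68² = 0.4624. Prior precision 1/σ₀² = 1/5.9536; data precision n/σ² = 9/0.4624.
w = (n/σ²)/(1/σ₀² + n/σ²) = n·σ₀²/(σ² + n·σ₀²) = 9·5.9536/(0.4624 + 9·5.9536) = 53.5824/54.0448 = 0.9914.

0.9914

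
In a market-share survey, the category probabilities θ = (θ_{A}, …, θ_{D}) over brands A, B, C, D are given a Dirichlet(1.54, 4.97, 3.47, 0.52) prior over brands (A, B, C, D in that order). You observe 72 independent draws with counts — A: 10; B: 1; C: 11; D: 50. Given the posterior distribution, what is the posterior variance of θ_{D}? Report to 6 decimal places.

0.002843

The Dirichlet prior is conjugate to the Multinomial likelihood: each posterior αⱼ = prior αⱼ + observed count nⱼ.
Posterior concentration: (11.54, 5.97, 14.47, 50.52), total = 82.50.
Var[θ_j] = α_j(Σα−α_j)/((Σα)²(Σα+1)) = 50.52·31.98/(82.50²·83.50) = 0.002843.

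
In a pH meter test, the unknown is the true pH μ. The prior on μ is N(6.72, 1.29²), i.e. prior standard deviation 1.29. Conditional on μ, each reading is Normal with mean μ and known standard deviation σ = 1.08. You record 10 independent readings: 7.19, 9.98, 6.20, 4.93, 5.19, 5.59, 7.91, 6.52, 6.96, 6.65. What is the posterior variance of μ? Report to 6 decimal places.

For Normal data with known variance σ², a Normal(μ₀, σ₀²) prior on μ is conjugate. Posterior precision = 1/σ₀² + n/σ²; posterior mean is the precision-weighted average of μ₀ and x̄.
σ₀² = 1.29² = 1.6641, σ² = 1.08² = 1.1664; σ² + n·σ₀² = 1.1664 + 10·1.6641 = 17.8074.
Posterior precision = 1/σ₀² + n/σ² = 1/1.6641 + 10/1.1664 = (σ² + n·σ₀²)/(σ₀²σ²) = 17.8074/(1.6641·1.1664); posterior variance σₙ² = σ₀²σ²/(σ² + n·σ₀²) = 1.6641·1.1664/17.8074 = 0.109000.

0.109000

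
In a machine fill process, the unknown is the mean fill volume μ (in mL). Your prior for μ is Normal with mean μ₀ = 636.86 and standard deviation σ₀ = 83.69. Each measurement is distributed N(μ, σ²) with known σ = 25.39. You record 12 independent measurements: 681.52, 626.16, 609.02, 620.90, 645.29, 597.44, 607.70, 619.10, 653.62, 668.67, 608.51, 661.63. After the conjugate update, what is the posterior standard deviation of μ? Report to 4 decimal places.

For Normal data with known variance σ², a Normal(μ₀, σ₀²) prior on μ is conjugate. Posterior precision = 1/σ₀² + n/σ²; posterior mean is the precision-weighted average of μ₀ and x̄.
σ₀² = 83.69² = 7004.0161, σ² = 25.39² = 644.6521; σ² + n·σ₀² = 644.6521 + 12·7004.0161 = 84692.8453.
Posterior precision = 1/σ₀² + n/σ² = 1/7004.0161 + 12/644.6521 = (σ² + n·σ₀²)/(σ₀²σ²) = 84692.8453/(7004.0161·644.6521); posterior variance σₙ² = σ₀²σ²/(σ² + n·σ₀²) = 7004.0161·644.6521/84692.8453 = 53.312103.
Posterior SD = √σₙ² = √(7004.0161·644.6521/84692.8453) = 7.3015.

7.3015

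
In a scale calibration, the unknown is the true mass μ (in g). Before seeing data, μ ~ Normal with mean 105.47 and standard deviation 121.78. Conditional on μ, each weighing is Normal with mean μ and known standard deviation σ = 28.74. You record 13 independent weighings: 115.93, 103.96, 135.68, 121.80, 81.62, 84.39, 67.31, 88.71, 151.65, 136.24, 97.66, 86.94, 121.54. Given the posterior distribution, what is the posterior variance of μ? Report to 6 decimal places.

63.266456

For Normal data with known variance σ², a Normal(μ₀, σ₀²) prior on μ is conjugate. Posterior precision = 1/σ₀² + n/σ²; posterior mean is the precision-weighted average of μ₀ and x̄.
σ₀² = 121.78² = 14830.3684, σ² = 28.74² = 825.9876; σ² + n·σ₀² = 825.9876 + 13·14830.3684 = 193620.7768.
Posterior precision = 1/σ₀² + n/σ² = 1/14830.3684 + 13/825.9876 = (σ² + n·σ₀²)/(σ₀²σ²) = 193620.7768/(14830.3684·825.9876); posterior variance σₙ² = σ₀²σ²/(σ² + n·σ₀²) = 14830.3684·825.9876/193620.7768 = 63.266456.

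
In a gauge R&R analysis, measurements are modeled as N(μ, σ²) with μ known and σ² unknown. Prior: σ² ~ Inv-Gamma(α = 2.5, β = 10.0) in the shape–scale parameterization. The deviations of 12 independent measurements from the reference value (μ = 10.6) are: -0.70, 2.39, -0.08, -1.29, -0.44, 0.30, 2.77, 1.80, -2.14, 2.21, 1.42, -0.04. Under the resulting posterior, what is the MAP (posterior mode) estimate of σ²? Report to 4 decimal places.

With known mean μ and an Inverse-Gamma(α, β) prior on σ², the Normal likelihood is conjugate: posterior is Inv-Gamma(α + n/2, β + Σ(xᵢ−μ)²/2).
Σ(xᵢ−μ)² = (-0.70)² + (2.39)² + (-0.08)² + (-1.29)² + (-0.44)² + (0.30)² + (2.77)² + (1.80)² + (-2.14)² + (2.21)² + (1.42)² + (-0.04)² = 30.5508.
Posterior: Inv-Gamma(2.5 + 12/2, 10.0 + 30.5508/2) = Inv-Gamma(8.50, 25.27540).
Mode = β/(α+1) = 25.27540/9.50 = 2.6606.

2.6606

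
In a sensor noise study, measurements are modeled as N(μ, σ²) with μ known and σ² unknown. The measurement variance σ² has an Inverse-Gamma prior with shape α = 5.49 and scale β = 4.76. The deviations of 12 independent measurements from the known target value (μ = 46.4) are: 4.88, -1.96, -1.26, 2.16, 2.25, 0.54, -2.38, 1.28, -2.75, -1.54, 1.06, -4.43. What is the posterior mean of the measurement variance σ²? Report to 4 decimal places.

4.1358

With known mean μ and an Inverse-Gamma(α, β) prior on σ², the Normal likelihood is conjugate: posterior is Inv-Gamma(α + n/2, β + Σ(xᵢ−μ)²/2).
Σ(xᵢ−μ)² = (4.88)² + (-1.96)² + (-1.26)² + (2.16)² + (2.25)² + (0.54)² + (-2.38)² + (1.28)² + (-2.75)² + (-1.54)² + (1.06)² + (-4.43)² = 77.2487.
Posterior: Inv-Gamma(5.49 + 12/2, 4.76 + 77.2487/2) = Inv-Gamma(11.49, 43.38435).
E[σ²|data] = β/(α−1) = 43.38435/10.49 = 4.1358.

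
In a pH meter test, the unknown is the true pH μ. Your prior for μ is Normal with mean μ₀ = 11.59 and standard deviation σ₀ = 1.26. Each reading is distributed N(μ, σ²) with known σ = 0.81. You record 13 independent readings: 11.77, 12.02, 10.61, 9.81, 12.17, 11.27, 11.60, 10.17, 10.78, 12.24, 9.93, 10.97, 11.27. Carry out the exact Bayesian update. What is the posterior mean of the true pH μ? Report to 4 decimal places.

For Normal data with known variance σ², a Normal(μ₀, σ₀²) prior on μ is conjugate. Posterior precision = 1/σ₀² + n/σ²; posterior mean is the precision-weighted average of μ₀ and x̄.
Σxᵢ = 11.77 + 12.02 + 10.61 + 9.81 + 12.17 + 11.27 + 11.60 + 10.17 + 10.78 + 12.24 + 9.93 + 10.97 + 11.27 = 144.61, so n·x̄ = 144.61.
σ₀² = 1.26² = 1.5876, σ² = 0.81² = 0.6561; σ² + n·σ₀² = 0.6561 + 13·1.5876 = 21.2949.
Posterior mean = (μ₀/σ₀² + n·x̄/σ²)/(1/σ₀² + n/σ²) = (σ²·μ₀ + σ₀²·n·x̄)/(σ² + n·σ₀²) = (0.6561·11.59 + 1.5876·144.61)/21.2949 = 237.187035/21.2949 = 11.1382.

11.1382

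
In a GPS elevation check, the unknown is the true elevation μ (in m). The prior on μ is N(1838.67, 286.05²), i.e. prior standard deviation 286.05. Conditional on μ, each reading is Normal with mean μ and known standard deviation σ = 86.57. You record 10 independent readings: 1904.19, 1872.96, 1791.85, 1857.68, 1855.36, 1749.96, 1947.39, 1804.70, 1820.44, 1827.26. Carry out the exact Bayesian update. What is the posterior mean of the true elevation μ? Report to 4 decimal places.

1843.1381

For Normal data with known variance σ², a Normal(μ₀, σ₀²) prior on μ is conjugate. Posterior precision = 1/σ₀² + n/σ²; posterior mean is the precision-weighted average of μ₀ and x̄.
Σxᵢ = 1904.19 + 1872.96 + 1791.85 + 1857.68 + 1855.36 + 1749.96 + 1947.39 + 1804.70 + 1820.44 + 1827.26 = 18431.79, so n·x̄ = 18431.79.
σ₀² = 286.05² = 81824.6025, σ² = 86.57² = 7494.3649; σ² + n·σ₀² = 7494.3649 + 10·81824.6025 = 825740.3899.
Posterior mean = (μ₀/σ₀² + n·x̄/σ²)/(1/σ₀² + n/σ²) = (σ²·μ₀ + σ₀²·n·x̄)/(σ² + n·σ₀²) = (7494.3649·1838.67 + 81824.6025·18431.79)/825740.3899 = 1521953554.024158/825740.3899 = 1843.1381.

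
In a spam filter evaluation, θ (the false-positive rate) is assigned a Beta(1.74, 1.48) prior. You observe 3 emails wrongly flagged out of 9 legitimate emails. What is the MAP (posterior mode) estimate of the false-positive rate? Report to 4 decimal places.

0.3659

The Beta prior is conjugate to a Binomial/Bernoulli likelihood; the update adds successes to α and failures to β.
Posterior: Beta(α+k, β+n−k) = Beta(1.74+3, 1.48+6) = Beta(4.74, 7.48).
Mode of Beta(a,b) for a,b>1 is (a−1)/(a+b−2) = 3.74/10.22 = 0.3659.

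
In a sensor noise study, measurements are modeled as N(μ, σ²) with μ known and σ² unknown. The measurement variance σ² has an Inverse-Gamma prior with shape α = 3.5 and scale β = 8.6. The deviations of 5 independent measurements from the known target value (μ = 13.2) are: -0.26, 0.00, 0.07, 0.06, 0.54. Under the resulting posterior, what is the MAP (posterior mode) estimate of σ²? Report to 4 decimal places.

1.2548

With known mean μ and an Inverse-Gamma(α, β) prior on σ², the Normal likelihood is conjugate: posterior is Inv-Gamma(α + n/2, β + Σ(xᵢ−μ)²/2).
Σ(xᵢ−μ)² = (-0.26)² + (0.00)² + (0.07)² + (0.06)² + (0.54)² = 0.3677.
Posterior: Inv-Gamma(3.5 + 5/2, 8.6 + 0.3677/2) = Inv-Gamma(6.00, 8.78385).
Mode = β/(α+1) = 8.78385/7.00 = 1.2548.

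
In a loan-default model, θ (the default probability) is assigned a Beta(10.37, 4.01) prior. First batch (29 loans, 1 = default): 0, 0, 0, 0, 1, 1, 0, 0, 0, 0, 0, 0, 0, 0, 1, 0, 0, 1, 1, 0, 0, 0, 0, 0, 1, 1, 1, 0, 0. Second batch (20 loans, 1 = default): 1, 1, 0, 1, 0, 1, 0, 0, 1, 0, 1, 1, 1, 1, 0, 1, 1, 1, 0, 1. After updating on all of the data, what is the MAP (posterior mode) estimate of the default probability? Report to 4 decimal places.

The Beta prior is conjugate to a Binomial/Bernoulli likelihood; the update adds successes to α and failures to β.
After batch 1: Beta(10.37+8, 4.01+21) = Beta(18.37, 25.01).
After batch 2: Beta(18.37+13, 25.01+7) = Beta(31.37, 32.01).
Mode of Beta(a,b) for a,b>1 is (a−1)/(a+b−2) = 30.37/61.38 = 0.4948.

0.4948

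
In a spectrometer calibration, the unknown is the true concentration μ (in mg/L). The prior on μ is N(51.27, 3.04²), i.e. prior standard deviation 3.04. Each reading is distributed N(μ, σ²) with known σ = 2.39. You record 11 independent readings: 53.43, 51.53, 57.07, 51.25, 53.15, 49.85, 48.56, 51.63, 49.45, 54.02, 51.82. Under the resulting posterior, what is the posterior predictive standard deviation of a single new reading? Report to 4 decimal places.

For Normal data with known variance σ², a Normal(μ₀, σ₀²) prior on μ is conjugate. Posterior precision = 1/σ₀² + n/σ²; posterior mean is the precision-weighted average of μ₀ and x̄.
σ₀² = 3.04² = 9.2416, σ² = 2.39² = 5.7121; σ² + n·σ₀² = 5.7121 + 11·9.2416 = 107.3697.
Posterior precision = 1/σ₀² + n/σ² = 1/9.2416 + 11/5.7121 = (σ² + n·σ₀²)/(σ₀²σ²) = 107.3697/(9.2416·5.7121); posterior variance σₙ² = σ₀²σ²/(σ² + n·σ₀²) = 9.2416·5.7121/107.3697 = 0.491656.
Predictive variance for one new observation = σₙ² + σ² = 9.2416·5.7121/107.3697 + 5.7121 = σ²·(σ₀² + 107.3697)/107.3697 = 5.7121·116.6113/107.3697 = 6.203756; SD = √(5.7121·116.6113/107.3697) = 2.4907.

2.4907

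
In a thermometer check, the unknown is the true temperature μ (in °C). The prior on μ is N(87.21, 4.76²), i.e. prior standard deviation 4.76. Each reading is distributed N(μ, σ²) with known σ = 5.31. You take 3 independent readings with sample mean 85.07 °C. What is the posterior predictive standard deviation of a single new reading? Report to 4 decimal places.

5.9025

For Normal data with known variance σ², a Normal(μ₀, σ₀²) prior on μ is conjugate. Posterior precision = 1/σ₀² + n/σ²; posterior mean is the precision-weighted average of μ₀ and x̄.
σ₀² = 4.76² = 22.6576, σ² = 5.31² = 28.1961; σ² + n·σ₀² = 28.1961 + 3·22.6576 = 96.1689.
Posterior precision = 1/σ₀² + n/σ² = 1/22.6576 + 3/28.1961 = (σ² + n·σ₀²)/(σ₀²σ²) = 96.1689/(22.6576·28.1961); posterior variance σₙ² = σ₀²σ²/(σ² + n·σ₀²) = 22.6576·28.1961/96.1689 = 6.643062.
Predictive variance for one new observation = σₙ² + σ² = 22.6576·28.1961/96.1689 + 28.1961 = σ²·(σ₀² + 96.1689)/96.1689 = 28.1961·118.8265/96.1689 = 34.839162; SD = √(28.1961·118.8265/96.1689) = 5.9025.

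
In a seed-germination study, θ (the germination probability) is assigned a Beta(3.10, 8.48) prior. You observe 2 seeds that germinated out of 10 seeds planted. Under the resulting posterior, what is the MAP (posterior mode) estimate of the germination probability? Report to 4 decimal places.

The Beta prior is conjugate to a Binomial/Bernoulli likelihood; the update adds successes to α and failures to β.
Posterior: Beta(α+k, β+n−k) = Beta(3.10+2, 8.48+8) = Beta(5.10, 16.48).
Mode of Beta(a,b) for a,b>1 is (a−1)/(a+b−2) = 4.10/19.58 = 0.2094.

0.2094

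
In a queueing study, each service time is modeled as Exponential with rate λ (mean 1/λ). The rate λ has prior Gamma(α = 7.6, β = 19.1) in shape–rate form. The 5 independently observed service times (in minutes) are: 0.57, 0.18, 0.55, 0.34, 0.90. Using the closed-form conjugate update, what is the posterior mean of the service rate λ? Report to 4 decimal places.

With a Gamma(shape α, rate β) prior on the exponential rate λ, the posterior after n observations with total T = Σxᵢ is Gamma(α+n, β+T).
Sum of observations T = 2.54 minutes; n = 5.
Posterior: Gamma(7.6+5, 19.1+2.54) = Gamma(12.6, 21.64).
Posterior mean of λ = α/β = 12.6/21.64 = 0.5823.

0.5823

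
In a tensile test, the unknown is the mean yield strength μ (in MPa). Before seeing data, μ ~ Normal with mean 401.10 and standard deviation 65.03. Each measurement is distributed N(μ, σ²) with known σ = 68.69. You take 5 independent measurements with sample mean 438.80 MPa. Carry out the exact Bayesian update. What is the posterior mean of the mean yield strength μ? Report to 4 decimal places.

431.9222

For Normal data with known variance σ², a Normal(μ₀, σ₀²) prior on μ is conjugate. Posterior precision = 1/σ₀² + n/σ²; posterior mean is the precision-weighted average of μ₀ and x̄.
n·x̄ = 5·438.80 = 2194.
σ₀² = 65.03² = 4228.9009, σ² = 68.69² = 4718.3161; σ² + n·σ₀² = 4718.3161 + 5·4228.9009 = 25862.8206.
Posterior mean = (μ₀/σ₀² + n·x̄/σ²)/(1/σ₀² + n/σ²) = (σ²·μ₀ + σ₀²·n·x̄)/(σ² + n·σ₀²) = (4718.3161·401.10 + 4228.9009·2194)/25862.8206 = 11170725.16231/25862.8206 = 431.9222.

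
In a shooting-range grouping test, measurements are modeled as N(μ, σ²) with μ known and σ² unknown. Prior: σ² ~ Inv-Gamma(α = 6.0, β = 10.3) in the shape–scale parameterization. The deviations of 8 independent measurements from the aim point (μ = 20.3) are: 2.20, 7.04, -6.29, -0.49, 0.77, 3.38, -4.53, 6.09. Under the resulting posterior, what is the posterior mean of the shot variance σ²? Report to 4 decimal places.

With known mean μ and an Inverse-Gamma(α, β) prior on σ², the Normal likelihood is conjugate: posterior is Inv-Gamma(α + n/2, β + Σ(xᵢ−μ)²/2).
Σ(xᵢ−μ)² = (2.20)² + (7.04)² + (-6.29)² + (-0.49)² + (0.77)² + (3.38)² + (-4.53)² + (6.09)² = 163.8321.
Posterior: Inv-Gamma(6.0 + 8/2, 10.3 + 163.8321/2) = Inv-Gamma(10.00, 92.21605).
E[σ²|data] = β/(α−1) = 92.21605/9.00 = 10.2462.

10.2462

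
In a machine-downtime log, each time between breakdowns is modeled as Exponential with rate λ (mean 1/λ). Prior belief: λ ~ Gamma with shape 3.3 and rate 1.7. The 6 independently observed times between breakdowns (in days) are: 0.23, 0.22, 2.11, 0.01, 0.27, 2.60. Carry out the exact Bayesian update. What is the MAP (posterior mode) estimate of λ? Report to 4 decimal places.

With a Gamma(shape α, rate β) prior on the exponential rate λ, the posterior after n observations with total T = Σxᵢ is Gamma(α+n, β+T).
Sum of observations T = 5.44 days; n = 6.
Posterior: Gamma(3.3+6, 1.7+5.44) = Gamma(9.3, 7.14).
Mode = (α−1)/β = 1.1625.

1.1625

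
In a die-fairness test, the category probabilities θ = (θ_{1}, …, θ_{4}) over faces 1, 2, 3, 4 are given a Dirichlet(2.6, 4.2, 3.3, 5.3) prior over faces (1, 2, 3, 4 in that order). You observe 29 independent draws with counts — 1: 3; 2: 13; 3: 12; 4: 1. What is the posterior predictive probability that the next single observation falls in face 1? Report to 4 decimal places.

0.1261

The Dirichlet prior is conjugate to the Multinomial likelihood: each posterior αⱼ = prior αⱼ + observed count nⱼ.
Posterior concentration: (5.6, 17.2, 15.3, 6.3), total = 44.4.
P(next = 1 | data) = α_{1}/Σα = 0.1261.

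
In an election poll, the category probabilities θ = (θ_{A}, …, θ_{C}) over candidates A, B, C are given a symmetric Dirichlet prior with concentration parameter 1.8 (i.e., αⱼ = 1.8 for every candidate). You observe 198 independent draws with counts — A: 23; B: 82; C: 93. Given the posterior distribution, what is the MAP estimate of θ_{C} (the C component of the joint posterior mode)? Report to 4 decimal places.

The Dirichlet prior is conjugate to the Multinomial likelihood: each posterior αⱼ = prior αⱼ + observed count nⱼ.
Posterior concentration: (24.8, 83.8, 94.8), total = 203.4.
Joint mode component: (α_{C}−1)/(Σα−K) = 93.8/200.4 = 0.4681.

0.4681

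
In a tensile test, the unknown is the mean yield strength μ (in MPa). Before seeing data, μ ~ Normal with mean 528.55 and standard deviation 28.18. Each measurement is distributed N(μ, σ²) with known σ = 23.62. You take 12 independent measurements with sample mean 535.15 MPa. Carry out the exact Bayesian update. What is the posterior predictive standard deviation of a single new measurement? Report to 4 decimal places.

24.5321

For Normal data with known variance σ², a Normal(μ₀, σ₀²) prior on μ is conjugate. Posterior precision = 1/σ₀² + n/σ²; posterior mean is the precision-weighted average of μ₀ and x̄.
σ₀² = 28.18² = 794.1124, σ² = 23.62² = 557.9044; σ² + n·σ₀² = 557.9044 + 12·794.1124 = 10087.2532.
Posterior precision = 1/σ₀² + n/σ² = 1/794.1124 + 12/557.9044 = (σ² + n·σ₀²)/(σ₀²σ²) = 10087.2532/(794.1124·557.9044); posterior variance σₙ² = σ₀²σ²/(σ² + n·σ₀²) = 794.1124·557.9044/10087.2532 = 43.920658.
Predictive variance for one new observation = σₙ² + σ² = 794.1124·557.9044/10087.2532 + 557.9044 = σ²·(σ₀² + 10087.2532)/10087.2532 = 557.9044·10881.3656/10087.2532 = 601.825058; SD = √(557.9044·10881.3656/10087.2532) = 24.5321.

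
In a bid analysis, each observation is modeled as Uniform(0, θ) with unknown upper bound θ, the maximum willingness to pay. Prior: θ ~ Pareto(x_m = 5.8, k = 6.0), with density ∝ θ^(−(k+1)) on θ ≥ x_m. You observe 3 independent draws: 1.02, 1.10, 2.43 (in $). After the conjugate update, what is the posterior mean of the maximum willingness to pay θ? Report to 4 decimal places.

6.5250

A Pareto(scale x_m, shape k) prior on the upper bound θ of Uniform(0, θ) is conjugate: posterior is Pareto(max(x_m, max xᵢ), k + n).
Sample maximum = 2.43; prior scale x_m = 5.8 → posterior scale = max = 5.80.
Posterior shape = 6.0 + 3 = 9.0.
E[θ|data] = k·x_m/(k−1) = 9.0·5.80/8.0 = 6.5250.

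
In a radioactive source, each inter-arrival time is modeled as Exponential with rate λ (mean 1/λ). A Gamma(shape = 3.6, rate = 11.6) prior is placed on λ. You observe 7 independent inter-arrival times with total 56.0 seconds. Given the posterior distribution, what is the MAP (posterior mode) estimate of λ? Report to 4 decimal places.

0.1420

With a Gamma(shape α, rate β) prior on the exponential rate λ, the posterior after n observations with total T = Σxᵢ is Gamma(α+n, β+T).
Posterior: Gamma(3.6+7, 11.6+56.0) = Gamma(10.6, 67.6).
Mode = (α−1)/β = 0.1420.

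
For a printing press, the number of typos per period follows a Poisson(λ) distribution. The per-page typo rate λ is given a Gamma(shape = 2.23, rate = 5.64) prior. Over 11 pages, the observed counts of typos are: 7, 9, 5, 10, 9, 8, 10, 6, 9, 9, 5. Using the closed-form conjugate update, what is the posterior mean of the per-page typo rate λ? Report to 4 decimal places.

5.3624

With a Gamma(shape α, rate β) prior, the Poisson likelihood is conjugate: the posterior is Gamma(α + ΣXᵢ, β + n).
Sum of counts S = 87 over n = 11 pages.
Posterior: Gamma(α+S, β+n) = Gamma(2.23+87, 5.64+11) = Gamma(89.23, 16.64).
Posterior mean = α/β = 89.23/16.64 = 5.3624.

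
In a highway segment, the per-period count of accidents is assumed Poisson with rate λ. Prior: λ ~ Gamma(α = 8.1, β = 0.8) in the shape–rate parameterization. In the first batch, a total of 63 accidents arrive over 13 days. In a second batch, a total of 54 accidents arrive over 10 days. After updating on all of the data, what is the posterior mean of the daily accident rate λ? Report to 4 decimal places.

5.2563

With a Gamma(shape α, rate β) prior, the Poisson likelihood is conjugate: the posterior is Gamma(α + ΣXᵢ, β + n).
After batch 1: Gamma(α+S, β+n) = Gamma(8.1+63, 0.8+13) = Gamma(71.1, 13.8).
After batch 2: Gamma(α+S, β+n) = Gamma(71.1+54, 13.8+10) = Gamma(125.1, 23.8).
Posterior mean = α/β = 125.1/23.8 = 5.2563.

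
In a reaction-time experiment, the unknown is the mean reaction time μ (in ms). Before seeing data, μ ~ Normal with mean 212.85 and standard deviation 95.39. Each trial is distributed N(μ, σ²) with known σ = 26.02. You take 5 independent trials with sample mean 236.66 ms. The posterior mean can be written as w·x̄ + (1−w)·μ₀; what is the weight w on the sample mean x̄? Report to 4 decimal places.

For Normal data with known variance σ², a Normal(μ₀, σ₀²) prior on μ is conjugate. Posterior precision = 1/σ₀² + n/σ²; posterior mean is the precision-weighted average of μ₀ and x̄.
σ₀² = 95.39² = 9099.2521, σ² = 26.02² = 677.0404. Prior precision 1/σ₀² = 1/9099.2521; data precision n/σ² = 5/677.0404.
w = (n/σ²)/(1/σ₀² + n/σ²) = n·σ₀²/(σ² + n·σ₀²) = 5·9099.2521/(677.0404 + 5·9099.2521) = 45496.2605/46173.3009 = 0.9853.

0.9853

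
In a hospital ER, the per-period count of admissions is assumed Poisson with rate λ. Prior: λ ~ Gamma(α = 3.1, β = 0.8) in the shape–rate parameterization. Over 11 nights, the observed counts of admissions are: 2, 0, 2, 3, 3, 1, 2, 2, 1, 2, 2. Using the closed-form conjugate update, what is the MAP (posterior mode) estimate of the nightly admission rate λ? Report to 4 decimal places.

With a Gamma(shape α, rate β) prior, the Poisson likelihood is conjugate: the posterior is Gamma(α + ΣXᵢ, β + n).
Sum of counts S = 20 over n = 11 nights.
Posterior: Gamma(α+S, β+n) = Gamma(3.1+20, 0.8+11) = Gamma(23.1, 11.8).
Mode of Gamma(α,β) for α≥1 is (α−1)/β = 22.1/11.8 = 1.8729.

1.8729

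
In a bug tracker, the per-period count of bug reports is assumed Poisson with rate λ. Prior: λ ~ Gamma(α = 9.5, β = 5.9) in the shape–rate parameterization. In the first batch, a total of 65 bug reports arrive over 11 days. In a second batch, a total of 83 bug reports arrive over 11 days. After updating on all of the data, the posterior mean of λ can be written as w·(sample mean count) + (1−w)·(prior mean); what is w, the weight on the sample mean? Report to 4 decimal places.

0.7885

With a Gamma(shape α, rate β) prior, the Poisson likelihood is conjugate: the posterior is Gamma(α + ΣXᵢ, β + n).
Total number of days: n = 11 + 11 = 22.
Posterior mean = (α₀+S)/(β₀+n) = [n/(β₀+n)]·(S/n) + [β₀/(β₀+n)]·(α₀/β₀), so only n and β₀ enter the weight.
Weight on data w = n/(β₀+n) = 22/(5.9+22) = 22/27.9 = 0.7885.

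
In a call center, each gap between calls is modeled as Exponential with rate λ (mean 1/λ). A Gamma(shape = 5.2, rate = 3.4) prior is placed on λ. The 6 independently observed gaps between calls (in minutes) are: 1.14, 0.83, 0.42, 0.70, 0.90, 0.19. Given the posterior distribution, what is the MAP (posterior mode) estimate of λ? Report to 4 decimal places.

With a Gamma(shape α, rate β) prior on the exponential rate λ, the posterior after n observations with total T = Σxᵢ is Gamma(α+n, β+T).
Sum of observations T = 4.18 minutes; n = 6.
Posterior: Gamma(5.2+6, 3.4+4.18) = Gamma(11.2, 7.58).
Mode = (α−1)/β = 1.3456.

1.3456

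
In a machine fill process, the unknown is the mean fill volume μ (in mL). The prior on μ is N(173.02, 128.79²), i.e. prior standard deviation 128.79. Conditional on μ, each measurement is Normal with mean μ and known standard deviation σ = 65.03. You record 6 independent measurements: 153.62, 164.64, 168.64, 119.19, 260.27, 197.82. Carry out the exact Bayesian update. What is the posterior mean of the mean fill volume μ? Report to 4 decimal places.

177.1863

For Normal data with known variance σ², a Normal(μ₀, σ₀²) prior on μ is conjugate. Posterior precision = 1/σ₀² + n/σ²; posterior mean is the precision-weighted average of μ₀ and x̄.
Σxᵢ = 153.62 + 164.64 + 168.64 + 119.19 + 260.27 + 197.82 = 1064.18, so n·x̄ = 1064.18.
σ₀² = 128.79² = 16586.8641, σ² = 65.03² = 4228.9009; σ² + n·σ₀² = 4228.9009 + 6·16586.8641 = 103750.0855.
Posterior mean = (μ₀/σ₀² + n·x̄/σ²)/(1/σ₀² + n/σ²) = (σ²·μ₀ + σ₀²·n·x̄)/(σ² + n·σ₀²) = (4228.9009·173.02 + 16586.8641·1064.18)/103750.0855 = 18383093.471656/103750.0855 = 177.1863.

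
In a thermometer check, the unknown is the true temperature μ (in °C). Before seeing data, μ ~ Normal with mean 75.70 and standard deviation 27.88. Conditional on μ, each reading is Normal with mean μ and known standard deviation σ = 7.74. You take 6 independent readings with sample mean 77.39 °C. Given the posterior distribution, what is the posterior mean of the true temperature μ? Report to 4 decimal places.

For Normal data with known variance σ², a Normal(μ₀, σ₀²) prior on μ is conjugate. Posterior precision = 1/σ₀² + n/σ²; posterior mean is the precision-weighted average of μ₀ and x̄.
n·x̄ = 6·77.39 = 464.34.
σ₀² = 27.88² = 777.2944, σ² = 7.74² = 59.9076; σ² + n·σ₀² = 59.9076 + 6·777.2944 = 4723.674.
Posterior mean = (μ₀/σ₀² + n·x̄/σ²)/(1/σ₀² + n/σ²) = (σ²·μ₀ + σ₀²·n·x̄)/(σ² + n·σ₀²) = (59.9076·75.70 + 777.2944·464.34)/4723.674 = 365463.887016/4723.674 = 77.3686.

77.3686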